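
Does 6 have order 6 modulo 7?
6^{2} ≡ 1 mod 7 and 2 < 6, so ord_7(6) = 2 ≠ 6 and 6 is not a primitive root.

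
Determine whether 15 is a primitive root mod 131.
15^{65} ≡ 1 mod 131 and 65 < 130, so ord_131(15) = 65 ≠ 130 and 15 is not a primitive root.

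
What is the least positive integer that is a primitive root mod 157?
g = 5. Powers: [5, 25, 125, 154, 142, 82, 96, ...] generates all 156 non-zero residues.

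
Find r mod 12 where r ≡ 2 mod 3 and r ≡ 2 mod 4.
M = 3 × 4 = 12. M₁ = 4, y₁ ≡ 1 mod 3. M₂ = 3, y₂ ≡ 3 mod 4. r = 2×4×1 + 2×3×3 ≡ 2 mod 12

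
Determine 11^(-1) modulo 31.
Since 31 is prime, by Fermat 11^(-1) ≡ 11^{29} ≡ 17 (mod 31). Verify: 11 × 17 = 187 ≡ 1 (mod 31)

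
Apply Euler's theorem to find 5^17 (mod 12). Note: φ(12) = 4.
By Euler: 5^{4} ≡ 1 (mod 12) since gcd(5, 12) = 1. 17 = 4×4 + 1. So 5^{17} ≡ 5^{1} ≡ 5 (mod 12)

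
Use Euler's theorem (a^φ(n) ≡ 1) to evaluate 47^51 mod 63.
By Euler: 47^{36} ≡ 1 (mod 63) since gcd(47, 63) = 1. 51 = 1×36 + 15. So 47^{51} ≡ 47^{15} ≡ 62 (mod 63)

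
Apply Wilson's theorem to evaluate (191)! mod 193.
(192)! = (191)! × (192) ≡ -1 mod 193. So (191)! ≡ -1 × (192)^(-1) ≡ (-1)×(-1) = 1 mod 193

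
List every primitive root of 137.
There are φ(136) = 64 primitive roots mod 137: {3, 5, 6, 12, 13, 20, 21, 23, 24, 26, 27, 29, 31, 33, 35, 40, 42, 43, 45, 46, 47, 48, 51, 52, 53, 54, 55, 57, 58, 62, 66, 67, 70, 71, 75, 79, 80, 82, 83, 84, 85, 86, 89, 90, 91, 92, 94, 95, 97, 102, 104, 106, 108, 110, 111, 113, 114, 116, 117, 124, 125, 131, 132, 134}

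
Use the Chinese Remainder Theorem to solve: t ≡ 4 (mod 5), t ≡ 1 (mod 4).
M = 5 × 4 = 20. M₁ = 4, y₁ ≡ 4 (mod 5). M₂ = 5, y₂ ≡ 1 (mod 4). t = 4×4×4 + 1×5×1 ≡ 9 (mod 20)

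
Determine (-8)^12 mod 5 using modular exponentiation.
Using Fermat: (-8)^{4} ≡ 1 mod 5. 12 ≡ 0 mod 4. So (-8)^{12} ≡ (-8)^{0} ≡ 1 mod 5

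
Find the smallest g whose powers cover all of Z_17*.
g = 3. Powers: [3, 9, 10, 13, 5, 15, 11, ...] generates all 16 non-zero residues.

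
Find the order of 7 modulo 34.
Powers of 7 mod 34: 7^1≡7, 7^2≡15, 7^3≡3, 7^4≡21, 7^5≡11, 7^6≡9, 7^7≡29, 7^8≡33, 7^9≡27, 7^10≡19, 7^11≡31, 7^12≡13, 7^13≡23, 7^14≡25, 7^15≡5, 7^16≡1. So the order of 7 is 16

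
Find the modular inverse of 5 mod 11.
Since 11 is prime, by Fermat 5^(-1) ≡ 5^{9} ≡ 9 (mod 11). Verify: 5 × 9 = 45 ≡ 1 (mod 11)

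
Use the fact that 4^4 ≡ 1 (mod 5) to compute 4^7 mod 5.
By Fermat: 4^{4} ≡ 1 (mod 5). So 4^{7} = 4^{4} · 4^{3} ≡ 4^{3} ≡ 4 (mod 5)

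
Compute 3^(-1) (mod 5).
Since 5 is prime, by Fermat 3^(-1) ≡ 3^{3} ≡ 2 (mod 5). Verify: 3 × 2 = 6 ≡ 1 (mod 5)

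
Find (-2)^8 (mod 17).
By repeated squaring (mod 17): (-2)^{1}≡15, (-2)^{2}≡4, (-2)^{4}≡16, (-2)^{8}≡1. So (-2)^{8} ≡ 1 (mod 17)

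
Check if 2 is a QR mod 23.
By Euler's criterion: 2^{11} ≡ 1 (mod 23). Since this equals 1, 2 is a QR.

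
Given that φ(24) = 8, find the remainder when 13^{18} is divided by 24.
By Euler: 13^{8} ≡ 1 (mod 24) since gcd(13, 24) = 1. 18 = 2×8 + 2. So 13^{18} ≡ 13^{2} ≡ 1 (mod 24)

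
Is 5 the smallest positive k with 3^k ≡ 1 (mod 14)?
Powers of 3 mod 14: 3^1≡3, 3^2≡9, 3^3≡13, 3^4≡11, 3^5≡5, 3^6≡1. 3^5≡5≢1, so ord ≠ 5. No, the actual order is 6.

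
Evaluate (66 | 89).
(66/89) = 66^{44} mod 89 = -1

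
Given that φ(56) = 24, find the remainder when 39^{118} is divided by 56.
By Euler: 39^{24} ≡ 1 mod 56 since gcd(39, 56) = 1. 118 = 4×24 + 22. So 39^{118} ≡ 39^{22} ≡ 25 mod 56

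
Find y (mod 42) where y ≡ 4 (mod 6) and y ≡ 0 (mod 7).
M = 6 × 7 = 42. M₁ = 7, y₁ ≡ 1 (mod 6). M₂ = 6, y₂ ≡ 6 (mod 7). y = 4×7×1 + 0×6×6 ≡ 28 (mod 42)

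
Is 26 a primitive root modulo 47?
ord_47(26) divides 46. For each prime q|46: 26^{23}≡46, 26^{2}≡18, none ≡ 1. So 26 has order 46 and is a primitive root mod 47.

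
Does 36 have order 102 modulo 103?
36^{51} ≡ 1 (mod 103) and 51 < 102, so ord_103(36) = 51 ≠ 102 and 36 is not a primitive root.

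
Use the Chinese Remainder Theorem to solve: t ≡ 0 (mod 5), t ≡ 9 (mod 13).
M = 5 × 13 = 65. M₁ = 13, y₁ ≡ 2 (mod 5). M₂ = 5, y₂ ≡ 8 (mod 13). t = 0×13×2 + 9×5×8 ≡ 35 (mod 65)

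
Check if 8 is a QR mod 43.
By Euler's criterion: 8^{21} ≡ 42 mod 43. Since this equals -1 (≡ 42), 8 is not a QR.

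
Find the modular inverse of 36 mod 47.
Since 47 is prime, by Fermat 36^(-1) ≡ 36^{45} ≡ 17 mod 47. Verify: 36 × 17 = 612 ≡ 1 mod 47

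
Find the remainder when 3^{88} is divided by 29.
By Fermat: 3^{28} ≡ 1 (mod 29). 88 = 3×28 + 4. So 3^{88} ≡ 3^{4} ≡ 23 (mod 29)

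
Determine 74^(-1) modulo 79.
Since 79 is prime, by Fermat 74^(-1) ≡ 74^{77} ≡ 63 (mod 79). Verify: 74 × 63 = 4662 ≡ 1 (mod 79)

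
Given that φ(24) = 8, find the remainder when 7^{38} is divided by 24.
By Euler: 7^{8} ≡ 1 (mod 24) since gcd(7, 24) = 1. 38 = 4×8 + 6. So 7^{38} ≡ 7^{6} ≡ 1 (mod 24)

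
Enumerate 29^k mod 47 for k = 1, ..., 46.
29^1, 29^2, ..., 29^{46} mod 47: [29, 42, 43, 25, 20, 16, 41, 14, 30, 24, 38, 21, 45, 36, 10, 8, 44, 7, 15, 12, 19, 34, 46, 18, 5, 4, 22, 27, 31, 6, 33, 17, 23, 9, 26, 2, 11, 37, 39, 3, 40, 32, 35, 28, 13, 1]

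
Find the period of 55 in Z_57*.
Powers of 55 mod 57: 55^1≡55, 55^2≡4, 55^3≡49, 55^4≡16, 55^5≡25, 55^6≡7, 55^7≡43, 55^8≡28, 55^9≡1. So the order of 55 is 9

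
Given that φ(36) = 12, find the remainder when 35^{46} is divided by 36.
By Euler: 35^{12} ≡ 1 (mod 36) since gcd(35, 36) = 1. 46 = 3×12 + 10. So 35^{46} ≡ 35^{10} ≡ 1 (mod 36)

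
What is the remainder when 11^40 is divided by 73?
By repeated squaring (mod 73): 11^{1}≡11, 11^{2}≡48, 11^{4}≡41, 11^{8}≡2, 11^{16}≡4, 11^{32}≡16. Then 11^{40} = 11^{32+8} ≡ 16 × 2 ≡ 32 (mod 73)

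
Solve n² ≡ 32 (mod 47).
The square roots of 32 mod 47 are 28 and 19. Verify: 28² = 784 ≡ 32 (mod 47)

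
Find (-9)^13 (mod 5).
Using Fermat: (-9)^{4} ≡ 1 (mod 5). 13 ≡ 1 (mod 4). So (-9)^{13} ≡ (-9)^{1} ≡ 1 (mod 5)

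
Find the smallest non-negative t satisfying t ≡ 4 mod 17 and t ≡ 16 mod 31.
M = 17 × 31 = 527. M₁ = 31, y₁ ≡ 11 mod 17. M₂ = 17, y₂ ≡ 11 mod 31. t = 4×31×11 + 16×17×11 ≡ 140 mod 527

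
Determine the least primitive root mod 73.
g = 5. Powers: [5, 25, 52, 41, 59, 3, ...] generates all 72 non-zero residues.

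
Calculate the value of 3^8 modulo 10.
By repeated squaring mod 10: 3^{1}≡3, 3^{2}≡9, 3^{4}≡1, 3^{8}≡1. So 3^{8} ≡ 1 mod 10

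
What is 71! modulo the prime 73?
(72)! = (71)! × (72) ≡ -1 (mod 73). So (71)! ≡ -1 × (72)^(-1) ≡ (-1)×(-1) = 1 (mod 73)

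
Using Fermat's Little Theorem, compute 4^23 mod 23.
By Fermat: 4^{22} ≡ 1 mod 23. So 4^{23} = 4^{22} · 4^{1} ≡ 4^{1} ≡ 4 mod 23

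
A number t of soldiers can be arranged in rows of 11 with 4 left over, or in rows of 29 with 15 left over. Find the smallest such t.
M = 11 × 29 = 319. M₁ = 29, y₁ ≡ 8 (mod 11). M₂ = 11, y₂ ≡ 8 (mod 29). t = 4×29×8 + 15×11×8 ≡ 15 (mod 319)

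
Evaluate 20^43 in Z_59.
By repeated squaring (mod 59): 20^{1}≡20, 20^{2}≡46, 20^{4}≡51, 20^{8}≡5, 20^{16}≡25, 20^{32}≡35. Then 20^{43} = 20^{32+8+2+1} ≡ 35 × 5 × 46 × 20 ≡ 48 (mod 59)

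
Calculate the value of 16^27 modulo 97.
By repeated squaring (mod 97): 16^{1}≡16, 16^{2}≡62, 16^{4}≡61, 16^{8}≡35, 16^{16}≡61. Then 16^{27} = 16^{16+8+2+1} ≡ 61 × 35 × 62 × 16 ≡ 22 (mod 97)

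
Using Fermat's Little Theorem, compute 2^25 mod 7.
By Fermat: 2^{6} ≡ 1 mod 7. 25 = 4×6 + 1. So 2^{25} ≡ 2^{1} ≡ 2 mod 7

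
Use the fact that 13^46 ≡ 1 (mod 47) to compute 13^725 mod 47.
By Fermat: 13^{46} ≡ 1 (mod 47). 725 ≡ 35 (mod 46). So 13^{725} ≡ 13^{35} ≡ 38 (mod 47)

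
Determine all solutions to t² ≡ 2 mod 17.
The square roots of 2 mod 17 are 6 and 11. Verify: 6² = 36 ≡ 2 mod 17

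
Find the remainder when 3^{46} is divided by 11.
By Fermat: 3^{10} ≡ 1 mod 11. 46 = 4×10 + 6. So 3^{46} ≡ 3^{6} ≡ 3 mod 11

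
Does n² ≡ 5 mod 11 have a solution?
By Euler's criterion: 5^{5} ≡ 1 mod 11. Since this equals 1, 5 is a QR.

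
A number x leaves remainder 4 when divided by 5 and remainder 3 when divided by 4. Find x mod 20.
M = 5 × 4 = 20. M₁ = 4, y₁ ≡ 4 mod 5. M₂ = 5, y₂ ≡ 1 mod 4. x = 4×4×4 + 3×5×1 ≡ 19 mod 20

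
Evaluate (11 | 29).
(11/29) = 11^{14} mod 29 = -1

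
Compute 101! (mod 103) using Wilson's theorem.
(102)! = (101)! × (102) ≡ -1 (mod 103). So (101)! ≡ -1 × (102)^(-1) ≡ (-1)×(-1) = 1 (mod 103)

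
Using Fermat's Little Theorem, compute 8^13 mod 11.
By Fermat: 8^{10} ≡ 1 (mod 11). So 8^{13} = 8^{10} · 8^{3} ≡ 8^{3} ≡ 6 (mod 11)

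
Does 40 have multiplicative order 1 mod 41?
Powers of 40 mod 41: 40^1≡40, 40^2≡1. 40^1≡40≢1, so ord ≠ 1. No, the actual order is 2.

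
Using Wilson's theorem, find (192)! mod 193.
By Wilson's theorem, (192)! ≡ -1 ≡ 192 mod 193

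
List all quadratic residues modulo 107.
QRs mod 107: {1, 3, 4, 9, 10, 11, 12, 13, 14, 16, 19, 23, 25, 27, 29, 30, 33, 34, 35, 36, 37, 39, 40, 41, 42, 44, 47, 48, 49, 52, 53, 56, 57, 61, 62, 64, 69, 75, 76, 79, 81, 83, 85, 86, 87, 89, 90, 92, 99, 100, 101, 102, 105}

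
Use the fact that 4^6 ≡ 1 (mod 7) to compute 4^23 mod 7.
By Fermat: 4^{6} ≡ 1 (mod 7). 23 = 3×6 + 5. So 4^{23} ≡ 4^{5} ≡ 2 (mod 7)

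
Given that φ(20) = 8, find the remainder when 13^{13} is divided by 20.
By Euler: 13^{8} ≡ 1 (mod 20) since gcd(13, 20) = 1. 13 = 1×8 + 5. So 13^{13} ≡ 13^{5} ≡ 13 (mod 20)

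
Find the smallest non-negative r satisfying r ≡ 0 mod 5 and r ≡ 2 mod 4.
M = 5 × 4 = 20. M₁ = 4, y₁ ≡ 4 mod 5. M₂ = 5, y₂ ≡ 1 mod 4. r = 0×4×4 + 2×5×1 ≡ 10 mod 20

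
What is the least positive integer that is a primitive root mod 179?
g = 2. For each prime q|178: 2^{89}≡178, 2^{2}≡4, none ≡ 1, so ord_179(2) = 178 and 2 is a primitive root.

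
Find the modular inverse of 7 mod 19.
Since 19 is prime, by Fermat 7^(-1) ≡ 7^{17} ≡ 11 (mod 19). Verify: 7 × 11 = 77 ≡ 1 (mod 19)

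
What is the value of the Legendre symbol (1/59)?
(1/59) = 1^{29} mod 59 = 1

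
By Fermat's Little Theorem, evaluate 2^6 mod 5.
By Fermat: 2^{4} ≡ 1 mod 5. So 2^{6} = 2^{4} · 2^{2} ≡ 2^{2} ≡ 4 mod 5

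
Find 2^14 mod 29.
By repeated squaring mod 29: 2^{1}≡2, 2^{2}≡4, 2^{4}≡16, 2^{8}≡24. Then 2^{14} = 2^{8+4+2} ≡ 24 × 16 × 4 ≡ 28 mod 29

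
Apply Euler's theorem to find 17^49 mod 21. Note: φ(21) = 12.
By Euler: 17^{12} ≡ 1 mod 21 since gcd(17, 21) = 1. 49 = 4×12 + 1. So 17^{49} ≡ 17^{1} ≡ 17 mod 21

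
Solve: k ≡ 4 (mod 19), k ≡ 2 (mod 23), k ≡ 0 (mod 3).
M = 19 × 23 × 3 = 1311. M₁ = 69, y₁ ≡ 8 (mod 19). M₂ = 57, y₂ ≡ 21 (mod 23). M₃ = 437, y₃ ≡ 2 (mod 3). k = 4×69×8 + 2×57×21 + 0×437×2 ≡ 669 (mod 1311)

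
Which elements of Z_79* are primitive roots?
There are φ(78) = 24 primitive roots mod 79: {3, 6, 7, 28, 29, 30, 34, 35, 37, 39, 43, 47, 48, 53, 54, 59, 60, 63, 66, 68, 70, 74, 75, 77}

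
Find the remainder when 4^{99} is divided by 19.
By Fermat: 4^{18} ≡ 1 mod 19. 99 = 5×18 + 9. So 4^{99} ≡ 4^{9} ≡ 1 mod 19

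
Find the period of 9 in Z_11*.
Powers of 9 mod 11: 9^1≡9, 9^2≡4, 9^3≡3, 9^4≡5, 9^5≡1. Order = 5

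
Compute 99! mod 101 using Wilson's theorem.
(100)! = (99)! × (100) ≡ -1 mod 101. So (99)! ≡ -1 × (100)^(-1) ≡ (-1)×(-1) = 1 mod 101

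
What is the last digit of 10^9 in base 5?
By repeated squaring mod 5: 10^{1}≡0, 10^{2}≡0, 10^{4}≡0, 10^{8}≡0. Then 10^{9} = 10^{8+1} ≡ 0 × 0 ≡ 0 mod 5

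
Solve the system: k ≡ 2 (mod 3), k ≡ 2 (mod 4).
M = 3 × 4 = 12. M₁ = 4, y₁ ≡ 1 (mod 3). M₂ = 3, y₂ ≡ 3 (mod 4). k = 2×4×1 + 2×3×3 ≡ 2 (mod 12)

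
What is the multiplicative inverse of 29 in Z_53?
Since 53 is prime, by Fermat 29^(-1) ≡ 29^{51} ≡ 11 (mod 53). Verify: 29 × 11 = 319 ≡ 1 (mod 53)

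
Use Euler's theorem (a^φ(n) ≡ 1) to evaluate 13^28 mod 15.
By Euler: 13^{8} ≡ 1 mod 15 since gcd(13, 15) = 1. 28 = 3×8 + 4. So 13^{28} ≡ 13^{4} ≡ 1 mod 15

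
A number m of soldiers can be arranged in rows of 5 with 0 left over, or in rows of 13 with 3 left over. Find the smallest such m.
M = 5 × 13 = 65. M₁ = 13, y₁ ≡ 2 (mod 5). M₂ = 5, y₂ ≡ 8 (mod 13). m = 0×13×2 + 3×5×8 ≡ 55 (mod 65)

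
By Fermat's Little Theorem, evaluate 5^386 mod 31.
By Fermat: 5^{30} ≡ 1 (mod 31). 386 ≡ 26 (mod 30). So 5^{386} ≡ 5^{26} ≡ 25 (mod 31)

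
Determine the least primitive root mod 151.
g = 6. For each prime q|150: 6^{75}≡150, 6^{50}≡32, 6^{30}≡59, none ≡ 1, so ord_151(6) = 150 and 6 is a primitive root.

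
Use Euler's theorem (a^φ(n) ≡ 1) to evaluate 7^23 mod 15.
By Euler: 7^{8} ≡ 1 mod 15 since gcd(7, 15) = 1. 23 = 2×8 + 7. So 7^{23} ≡ 7^{7} ≡ 13 mod 15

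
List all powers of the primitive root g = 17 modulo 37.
17^1, 17^2, ..., 17^{36} mod 37: [17, 30, 29, 12, 19, 27, 15, 33, 6, 28, 32, 26, 35, 3, 14, 16, 13, 36, 20, 7, 8, 25, 18, 10, 22, 4, 31, 9, 5, 11, 2, 34, 23, 21, 24, 1]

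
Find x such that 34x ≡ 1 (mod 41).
Since 41 is prime, by Fermat 34^(-1) ≡ 34^{39} ≡ 35 (mod 41). Verify: 34 × 35 = 1190 ≡ 1 (mod 41)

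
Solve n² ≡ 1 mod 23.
The square roots of 1 mod 23 are 1 and 22. Verify: 1² = 1 ≡ 1 mod 23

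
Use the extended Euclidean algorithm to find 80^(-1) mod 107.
Extended GCD: 80(-4) + 107(3) = 1. So 80^(-1) ≡ -4 ≡ 103 mod 107. Verify: 80 × 103 = 8240 ≡ 1 mod 107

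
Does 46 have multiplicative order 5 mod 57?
Powers of 46 mod 57: 46^1≡46, 46^2≡7, 46^3≡37, 46^4≡49, 46^5≡31, 46^6≡1. 46^5≡31≢1, so ord ≠ 5. No, the actual order is 6.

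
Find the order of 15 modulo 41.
Powers of 15 mod 41: 15^1≡15, 15^2≡20, 15^3≡13, 15^4≡31, 15^5≡14, 15^6≡5, 15^7≡34, 15^8≡18, 15^9≡24, 15^10≡32, 15^11≡29, 15^12≡25, 15^13≡6, 15^14≡8, 15^15≡38, 15^16≡37, 15^17≡22, 15^18≡2, 15^19≡30, 15^20≡40, 15^21≡26, 15^22≡21, 15^23≡28, 15^24≡10, 15^25≡27, 15^26≡36, 15^27≡7, 15^28≡23, 15^29≡17, 15^30≡9, 15^31≡12, 15^32≡16, 15^33≡35, 15^34≡33, 15^35≡3, 15^36≡4, 15^37≡19, 15^38≡39, 15^39≡11, 15^40≡1. ord_41(15) = 40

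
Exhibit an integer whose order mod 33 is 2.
23 has order 2 mod 33 since 23^{2} ≡ 1 mod 33 and no smaller power works.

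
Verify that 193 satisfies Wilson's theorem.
(192)! mod 193 = 192. Since this equals -1 (mod 193), Wilson confirms 193 is prime.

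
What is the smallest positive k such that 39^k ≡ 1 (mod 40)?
Powers of 39 mod 40: 39^1≡39, 39^2≡1. Order = 2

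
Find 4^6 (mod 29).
By repeated squaring (mod 29): 4^{1}≡4, 4^{2}≡16, 4^{4}≡24. Then 4^{6} = 4^{4+2} ≡ 24 × 16 ≡ 7 (mod 29)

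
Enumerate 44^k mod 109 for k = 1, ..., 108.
44^1, 44^2, ..., 44^{108} mod 109: [44, 83, 55, 22, 96, 82, 11, 48, 41, 60, 24, 75, 30, 12, 92, 15, 6, 46, 62, 3, 23, 31, 56, 66, 70, 28, 33, 35, 14, 71, 72, 7, 90, 36, 58, 45, 18, 29, 77, 9, 69, 93, 59, 89, 101, 84, 99, 105, 42, 104, 107, 21, 52, 108, 65, 26, 54, 87, 13, 27, 98, 61, 68, 49, 85, 34, 79, 97, 17, 94, 103, 63, 47, 106, 86, 78, 53, 43, 39, 81, 76, 74, 95, 38, 37, 102, 19, 73, 51, 64, 91, 80, 32, 100, 40, 16, 50, 20, 8, 25, 10, 4, 67, 5, 2, 88, 57, 1]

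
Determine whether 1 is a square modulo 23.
By Euler's criterion: 1^{11} ≡ 1 mod 23. Since this equals 1, 1 is a QR.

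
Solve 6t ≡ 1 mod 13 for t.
Since 13 is prime, by Fermat 6^(-1) ≡ 6^{11} ≡ 11 mod 13. Verify: 6 × 11 = 66 ≡ 1 mod 13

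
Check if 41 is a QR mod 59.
By Euler's criterion: 41^{29} ≡ 1 (mod 59). Since this equals 1, 41 is a QR.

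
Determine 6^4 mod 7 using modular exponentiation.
6^{4} = 1296 ≡ 1 mod 7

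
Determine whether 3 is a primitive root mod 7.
ord_7(3) divides 6. For each prime q|6: 3^{3}≡6, 3^{2}≡2, none ≡ 1. So 3 has order 6 and is a primitive root mod 7.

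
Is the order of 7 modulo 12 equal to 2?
Powers of 7 mod 12: 7^1≡7, 7^2≡1. First k with 7^k≡1 is k=2. Yes, ord_12(7) = 2.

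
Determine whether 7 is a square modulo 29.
By Euler's criterion: 7^{14} ≡ 1 (mod 29). Since this equals 1, 7 is a QR.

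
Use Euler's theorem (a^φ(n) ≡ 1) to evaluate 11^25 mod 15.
By Euler: 11^{8} ≡ 1 (mod 15) since gcd(11, 15) = 1. 25 = 3×8 + 1. So 11^{25} ≡ 11^{1} ≡ 11 (mod 15)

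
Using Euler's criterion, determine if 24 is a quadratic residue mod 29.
By Euler's criterion: 24^{14} ≡ 1 (mod 29). Since this equals 1, 24 is a QR.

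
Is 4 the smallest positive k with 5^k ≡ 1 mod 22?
Powers of 5 mod 22: 5^1≡5, 5^2≡3, 5^3≡15, 5^4≡9, 5^5≡1. 5^4≡9≢1, so ord ≠ 4. No, the actual order is 5.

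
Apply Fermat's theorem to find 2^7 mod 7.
By Fermat: 2^{6} ≡ 1 mod 7. So 2^{7} = 2^{6} · 2^{1} ≡ 2^{1} ≡ 2 mod 7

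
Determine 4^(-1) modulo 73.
Since 73 is prime, by Fermat 4^(-1) ≡ 4^{71} ≡ 55 mod 73. Verify: 4 × 55 = 220 ≡ 1 mod 73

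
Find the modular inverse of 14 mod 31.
Since 31 is prime, by Fermat 14^(-1) ≡ 14^{29} ≡ 20 (mod 31). Verify: 14 × 20 = 280 ≡ 1 (mod 31)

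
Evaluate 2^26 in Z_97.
By repeated squaring (mod 97): 2^{1}≡2, 2^{2}≡4, 2^{4}≡16, 2^{8}≡62, 2^{16}≡61. Then 2^{26} = 2^{16+8+2} ≡ 61 × 62 × 4 ≡ 93 (mod 97)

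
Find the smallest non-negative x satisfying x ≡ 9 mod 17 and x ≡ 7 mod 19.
M = 17 × 19 = 323. M₁ = 19, y₁ ≡ 9 mod 17. M₂ = 17, y₂ ≡ 9 mod 19. x = 9×19×9 + 7×17×9 ≡ 26 mod 323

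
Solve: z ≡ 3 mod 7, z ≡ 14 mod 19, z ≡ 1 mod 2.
M = 7 × 19 × 2 = 266. M₁ = 38, y₁ ≡ 5 mod 7. M₂ = 14, y₂ ≡ 15 mod 19. M₃ = 133, y₃ ≡ 1 mod 2. z = 3×38×5 + 14×14×15 + 1×133×1 ≡ 185 mod 266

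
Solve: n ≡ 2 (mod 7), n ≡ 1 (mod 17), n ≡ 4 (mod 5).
M = 7 × 17 × 5 = 595. M₁ = 85, y₁ ≡ 1 (mod 7). M₂ = 35, y₂ ≡ 1 (mod 17). M₃ = 119, y₃ ≡ 4 (mod 5). n = 2×85×1 + 1×35×1 + 4×119×4 ≡ 324 (mod 595)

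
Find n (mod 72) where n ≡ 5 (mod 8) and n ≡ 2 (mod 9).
M = 8 × 9 = 72. M₁ = 9, y₁ ≡ 1 (mod 8). M₂ = 8, y₂ ≡ 8 (mod 9). n = 5×9×1 + 2×8×8 ≡ 29 (mod 72)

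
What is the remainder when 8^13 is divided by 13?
Using Fermat: 8^{12} ≡ 1 mod 13. 13 ≡ 1 mod 12. So 8^{13} ≡ 8^{1} ≡ 8 mod 13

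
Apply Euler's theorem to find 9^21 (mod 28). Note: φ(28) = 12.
By Euler: 9^{12} ≡ 1 (mod 28) since gcd(9, 28) = 1. 21 = 1×12 + 9. So 9^{21} ≡ 9^{9} ≡ 1 (mod 28)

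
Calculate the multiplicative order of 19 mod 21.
Powers of 19 mod 21: 19^1≡19, 19^2≡4, 19^3≡13, 19^4≡16, 19^5≡10, 19^6≡1. ord_21(19) = 6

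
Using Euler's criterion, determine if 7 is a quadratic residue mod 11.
By Euler's criterion: 7^{5} ≡ 10 (mod 11). Since this equals -1 (≡ 10), 7 is not a QR.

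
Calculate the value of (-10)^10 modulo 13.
By repeated squaring mod 13: (-10)^{1}≡3, (-10)^{2}≡9, (-10)^{4}≡3, (-10)^{8}≡9. Then (-10)^{10} = (-10)^{8+2} ≡ 9 × 9 ≡ 3 mod 13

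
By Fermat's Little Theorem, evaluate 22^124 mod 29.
By Fermat: 22^{28} ≡ 1 (mod 29). 124 = 4×28 + 12. So 22^{124} ≡ 22^{12} ≡ 16 (mod 29)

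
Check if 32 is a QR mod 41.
By Euler's criterion: 32^{20} ≡ 1 (mod 41). Since this equals 1, 32 is a QR.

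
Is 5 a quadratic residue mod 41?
By Euler's criterion: 5^{20} ≡ 1 mod 41. Since this equals 1, 5 is a QR.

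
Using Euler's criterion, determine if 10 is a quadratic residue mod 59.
By Euler's criterion: 10^{29} ≡ 58 (mod 59). Since this equals -1 (≡ 58), 10 is not a QR.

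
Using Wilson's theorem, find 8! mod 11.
(10)! = (8)! × (9) × (10) ≡ -1 mod 11. So (8)! ≡ -1 × [(10)(9)]^(-1) ≡ 5 mod 11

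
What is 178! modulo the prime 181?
(180)! = (178)! × (179) × (180) ≡ -1 mod 181. So (178)! ≡ -1 × [(180)(179)]^(-1) ≡ 90 mod 181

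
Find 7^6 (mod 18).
By repeated squaring (mod 18): 7^{1}≡7, 7^{2}≡13, 7^{4}≡7. Then 7^{6} = 7^{4+2} ≡ 7 × 13 ≡ 1 (mod 18)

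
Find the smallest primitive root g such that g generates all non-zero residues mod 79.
g = 3. For each prime q|78: 3^{39}≡78, 3^{26}≡23, 3^{6}≡18, none ≡ 1, so ord_79(3) = 78 and 3 is a primitive root.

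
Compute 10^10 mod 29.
By repeated squaring mod 29: 10^{1}≡10, 10^{2}≡13, 10^{4}≡24, 10^{8}≡25. Then 10^{10} = 10^{8+2} ≡ 25 × 13 ≡ 6 mod 29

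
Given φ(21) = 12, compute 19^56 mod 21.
By Euler: 19^{12} ≡ 1 (mod 21) since gcd(19, 21) = 1. 56 = 4×12 + 8. So 19^{56} ≡ 19^{8} ≡ 4 (mod 21)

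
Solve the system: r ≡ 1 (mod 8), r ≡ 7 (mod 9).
M = 8 × 9 = 72. M₁ = 9, y₁ ≡ 1 (mod 8). M₂ = 8, y₂ ≡ 8 (mod 9). r = 1×9×1 + 7×8×8 ≡ 25 (mod 72)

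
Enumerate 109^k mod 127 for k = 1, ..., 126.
109^1, 109^2, ..., 109^{126} mod 127: [109, 70, 10, 74, 65, 100, 105, 15, 111, 34, 23, 94, 86, 103, 51, 98, 14, 2, 91, 13, 20, 21, 3, 73, 83, 30, 95, 68, 46, 61, 45, 79, 102, 69, 28, 4, 55, 26, 40, 42, 6, 19, 39, 60, 63, 9, 92, 122, 90, 31, 77, 11, 56, 8, 110, 52, 80, 84, 12, 38, 78, 120, 126, 18, 57, 117, 53, 62, 27, 22, 112, 16, 93, 104, 33, 41, 24, 76, 29, 113, 125, 36, 114, 107, 106, 124, 54, 44, 97, 32, 59, 81, 66, 82, 48, 25, 58, 99, 123, 72, 101, 87, 85, 121, 108, 88, 67, 64, 118, 35, 5, 37, 96, 50, 116, 71, 119, 17, 75, 47, 43, 115, 89, 49, 7, 1]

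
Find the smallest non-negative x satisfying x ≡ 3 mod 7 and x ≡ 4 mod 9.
M = 7 × 9 = 63. M₁ = 9, y₁ ≡ 4 mod 7. M₂ = 7, y₂ ≡ 4 mod 9. x = 3×9×4 + 4×7×4 ≡ 31 mod 63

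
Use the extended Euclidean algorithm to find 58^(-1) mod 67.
Extended GCD: 58(-15) + 67(13) = 1. So 58^(-1) ≡ -15 ≡ 52 (mod 67). Verify: 58 × 52 = 3016 ≡ 1 (mod 67)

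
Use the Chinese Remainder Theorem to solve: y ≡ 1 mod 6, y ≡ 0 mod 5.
M = 6 × 5 = 30. M₁ = 5, y₁ ≡ 5 mod 6. M₂ = 6, y₂ ≡ 1 mod 5. y = 1×5×5 + 0×6×1 ≡ 25 mod 30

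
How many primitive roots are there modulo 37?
There are φ(37-1) = φ(36) = 12 primitive roots modulo 37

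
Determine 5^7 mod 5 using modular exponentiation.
By repeated squaring mod 5: 5^{1}≡0, 5^{2}≡0, 5^{4}≡0. Then 5^{7} = 5^{4+2+1} ≡ 0 × 0 × 0 ≡ 0 mod 5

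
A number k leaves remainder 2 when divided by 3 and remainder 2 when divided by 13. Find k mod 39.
M = 3 × 13 = 39. M₁ = 13, y₁ ≡ 1 mod 3. M₂ = 3, y₂ ≡ 9 mod 13. k = 2×13×1 + 2×3×9 ≡ 2 mod 39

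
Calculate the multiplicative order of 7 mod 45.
Powers of 7 mod 45: 7^1≡7, 7^2≡4, 7^3≡28, 7^4≡16, 7^5≡22, 7^6≡19, 7^7≡43, 7^8≡31, 7^9≡37, 7^10≡34, 7^11≡13, 7^12≡1. So the order of 7 is 12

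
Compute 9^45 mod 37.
Using Fermat: 9^{36} ≡ 1 mod 37. 45 ≡ 9 mod 36. So 9^{45} ≡ 9^{9} ≡ 1 mod 37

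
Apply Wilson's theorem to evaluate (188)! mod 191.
(190)! = (188)! × (189) × (190) ≡ -1 (mod 191). So (188)! ≡ -1 × [(190)(189)]^(-1) ≡ 95 (mod 191)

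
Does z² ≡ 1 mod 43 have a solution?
By Euler's criterion: 1^{21} ≡ 1 mod 43. Since this equals 1, 1 is a QR.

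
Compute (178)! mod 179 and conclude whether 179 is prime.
(178)! mod 179 = 178. Since 178 ≡ -1 (mod 179), 179 is prime.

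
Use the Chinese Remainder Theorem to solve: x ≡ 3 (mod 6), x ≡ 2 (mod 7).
M = 6 × 7 = 42. M₁ = 7, y₁ ≡ 1 (mod 6). M₂ = 6, y₂ ≡ 6 (mod 7). x = 3×7×1 + 2×6×6 ≡ 9 (mod 42)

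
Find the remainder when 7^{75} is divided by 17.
By Fermat: 7^{16} ≡ 1 mod 17. 75 = 4×16 + 11. So 7^{75} ≡ 7^{11} ≡ 14 mod 17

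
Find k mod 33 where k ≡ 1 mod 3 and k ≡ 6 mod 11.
M = 3 × 11 = 33. M₁ = 11, y₁ ≡ 2 mod 3. M₂ = 3, y₂ ≡ 4 mod 11. k = 1×11×2 + 6×3×4 ≡ 28 mod 33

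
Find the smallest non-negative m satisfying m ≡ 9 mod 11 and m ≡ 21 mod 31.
M = 11 × 31 = 341. M₁ = 31, y₁ ≡ 5 mod 11. M₂ = 11, y₂ ≡ 17 mod 31. m = 9×31×5 + 21×11×17 ≡ 207 mod 341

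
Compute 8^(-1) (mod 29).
Since 29 is prime, by Fermat 8^(-1) ≡ 8^{27} ≡ 11 (mod 29). Verify: 8 × 11 = 88 ≡ 1 (mod 29)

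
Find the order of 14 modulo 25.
Powers of 14 mod 25: 14^1≡14, 14^2≡21, 14^3≡19, 14^4≡16, 14^5≡24, 14^6≡11, 14^7≡4, 14^8≡6, 14^9≡9, 14^10≡1. ord_25(14) = 10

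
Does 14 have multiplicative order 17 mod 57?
Powers of 14 mod 57: 14^1≡14, 14^2≡25, 14^3≡8, 14^4≡55, 14^5≡29, 14^6≡7, 14^7≡41, 14^8≡4, 14^9≡56, 14^10≡43, 14^11≡32, 14^12≡49, 14^13≡2, 14^14≡28, 14^15≡50, 14^16≡16, 14^17≡53, 14^18≡1. 14^17≡53≢1, so ord ≠ 17. No, the actual order is 18.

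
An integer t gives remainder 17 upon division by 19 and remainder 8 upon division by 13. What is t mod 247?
M = 19 × 13 = 247. M₁ = 13, y₁ ≡ 3 mod 19. M₂ = 19, y₂ ≡ 11 mod 13. t = 17×13×3 + 8×19×11 ≡ 112 mod 247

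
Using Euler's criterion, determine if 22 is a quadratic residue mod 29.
By Euler's criterion: 22^{14} ≡ 1 (mod 29). Since this equals 1, 22 is a QR.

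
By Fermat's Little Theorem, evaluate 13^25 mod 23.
By Fermat: 13^{22} ≡ 1 mod 23. So 13^{25} = 13^{22} · 13^{3} ≡ 13^{3} ≡ 12 mod 23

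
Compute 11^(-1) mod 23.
Since 23 is prime, by Fermat 11^(-1) ≡ 11^{21} ≡ 21 mod 23. Verify: 11 × 21 = 231 ≡ 1 mod 23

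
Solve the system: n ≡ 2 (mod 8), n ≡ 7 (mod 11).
M = 8 × 11 = 88. M₁ = 11, y₁ ≡ 3 (mod 8). M₂ = 8, y₂ ≡ 7 (mod 11). n = 2×11×3 + 7×8×7 ≡ 18 (mod 88)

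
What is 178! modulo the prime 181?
(180)! = (178)! × (179) × (180) ≡ -1 (mod 181). So (178)! ≡ -1 × [(180)(179)]^(-1) ≡ 90 (mod 181)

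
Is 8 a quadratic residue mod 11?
By Euler's criterion: 8^{5} ≡ 10 mod 11. Since this equals -1 (≡ 10), 8 is not a QR.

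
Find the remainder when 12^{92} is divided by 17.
By Fermat: 12^{16} ≡ 1 (mod 17). 92 = 5×16 + 12. So 12^{92} ≡ 12^{12} ≡ 4 (mod 17)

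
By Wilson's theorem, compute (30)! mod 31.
By Wilson's theorem, (30)! ≡ -1 ≡ 30 mod 31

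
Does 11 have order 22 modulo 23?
ord_23(11) divides 22. For each prime q|22: 11^{11}≡22, 11^{2}≡6, none ≡ 1. So 11 has order 22 and is a primitive root mod 23.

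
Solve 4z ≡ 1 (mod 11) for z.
Since 11 is prime, by Fermat 4^(-1) ≡ 4^{9} ≡ 3 (mod 11). Verify: 4 × 3 = 12 ≡ 1 (mod 11)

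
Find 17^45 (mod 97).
By repeated squaring (mod 97): 17^{1}≡17, 17^{2}≡95, 17^{4}≡4, 17^{8}≡16, 17^{16}≡62, 17^{32}≡61. Then 17^{45} = 17^{32+8+4+1} ≡ 61 × 16 × 4 × 17 ≡ 20 (mod 97)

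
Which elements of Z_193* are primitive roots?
There are φ(192) = 64 primitive roots mod 193: {5, 10, 15, 17, 19, 22, 26, 30, 34, 37, 38, 40, 41, 44, 45, 47, 51, 52, 53, 57, 58, 61, 66, 70, 73, 77, 78, 79, 80, 82, 90, 91, 102, 103, 111, 113, 114, 115, 116, 120, 123, 127, 132, 135, 136, 140, 141, 142, 146, 148, 149, 152, 153, 155, 156, 159, 163, 167, 171, 174, 176, 178, 183, 188}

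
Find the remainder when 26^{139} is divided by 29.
By Fermat: 26^{28} ≡ 1 mod 29. 139 = 4×28 + 27. So 26^{139} ≡ 26^{27} ≡ 19 mod 29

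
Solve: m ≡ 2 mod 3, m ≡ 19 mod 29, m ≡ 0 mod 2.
M = 3 × 29 × 2 = 174. M₁ = 58, y₁ ≡ 1 mod 3. M₂ = 6, y₂ ≡ 5 mod 29. M₃ = 87, y₃ ≡ 1 mod 2. m = 2×58×1 + 19×6×5 + 0×87×1 ≡ 164 mod 174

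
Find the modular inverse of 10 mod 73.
Since 73 is prime, by Fermat 10^(-1) ≡ 10^{71} ≡ 22 (mod 73). Verify: 10 × 22 = 220 ≡ 1 (mod 73)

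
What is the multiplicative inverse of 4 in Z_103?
Since 103 is prime, by Fermat 4^(-1) ≡ 4^{101} ≡ 26 (mod 103). Verify: 4 × 26 = 104 ≡ 1 (mod 103)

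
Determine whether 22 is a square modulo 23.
By Euler's criterion: 22^{11} ≡ 22 (mod 23). Since this equals -1 (≡ 22), 22 is not a QR.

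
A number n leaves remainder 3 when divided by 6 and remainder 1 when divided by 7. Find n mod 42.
M = 6 × 7 = 42. M₁ = 7, y₁ ≡ 1 mod 6. M₂ = 6, y₂ ≡ 6 mod 7. n = 3×7×1 + 1×6×6 ≡ 15 mod 42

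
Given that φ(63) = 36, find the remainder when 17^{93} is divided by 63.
By Euler: 17^{36} ≡ 1 (mod 63) since gcd(17, 63) = 1. 93 = 2×36 + 21. So 17^{93} ≡ 17^{21} ≡ 62 (mod 63)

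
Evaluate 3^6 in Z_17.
By repeated squaring (mod 17): 3^{1}≡3, 3^{2}≡9, 3^{4}≡13. Then 3^{6} = 3^{4+2} ≡ 13 × 9 ≡ 15 (mod 17)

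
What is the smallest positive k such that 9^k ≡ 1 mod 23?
Powers of 9 mod 23: 9^1≡9, 9^2≡12, 9^3≡16, 9^4≡6, 9^5≡8, 9^6≡3, 9^7≡4, 9^8≡13, 9^9≡2, 9^10≡18, 9^11≡1. So the order of 9 is 11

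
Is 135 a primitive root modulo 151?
135^{30} ≡ 1 (mod 151) and 30 < 150, so ord_151(135) = 30 ≠ 150 and 135 is not a primitive root.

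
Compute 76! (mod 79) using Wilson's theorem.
(78)! = (76)! × (77) × (78) ≡ -1 (mod 79). So (76)! ≡ -1 × [(78)(77)]^(-1) ≡ 39 (mod 79)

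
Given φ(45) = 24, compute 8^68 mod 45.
By Euler: 8^{24} ≡ 1 (mod 45) since gcd(8, 45) = 1. 68 = 2×24 + 20. So 8^{68} ≡ 8^{20} ≡ 1 (mod 45)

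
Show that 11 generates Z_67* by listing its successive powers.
11^1, 11^2, ..., 11^{66} mod 67: [11, 54, 58, 35, 50, 14, 20, 19, 8, 21, 30, 62, 12, 65, 45, 26, 18, 64, 34, 39, 27, 29, 51, 25, 7, 10, 43, 4, 44, 15, 31, 6, 66, 56, 13, 9, 32, 17, 53, 47, 48, 59, 46, 37, 5, 55, 2, 22, 41, 49, 3, 33, 28, 40, 38, 16, 42, 60, 57, 24, 63, 23, 52, 36, 61, 1]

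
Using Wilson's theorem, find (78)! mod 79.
By Wilson's theorem, (78)! ≡ -1 ≡ 78 mod 79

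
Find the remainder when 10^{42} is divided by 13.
By Fermat: 10^{12} ≡ 1 mod 13. 42 = 3×12 + 6. So 10^{42} ≡ 10^{6} ≡ 1 mod 13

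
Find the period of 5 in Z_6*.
Powers of 5 mod 6: 5^1≡5, 5^2≡1. So the order of 5 is 2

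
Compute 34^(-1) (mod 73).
Since 73 is prime, by Fermat 34^(-1) ≡ 34^{71} ≡ 58 (mod 73). Verify: 34 × 58 = 1972 ≡ 1 (mod 73)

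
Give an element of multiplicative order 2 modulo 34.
33 has order 2 mod 34 since 33^{2} ≡ 1 mod 34 and no smaller power works.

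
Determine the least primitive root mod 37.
g = 2. For each prime q|36: 2^{18}≡36, 2^{12}≡26, none ≡ 1, so ord_37(2) = 36 and 2 is a primitive root.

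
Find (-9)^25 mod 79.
By repeated squaring mod 79: (-9)^{1}≡70, (-9)^{2}≡2, (-9)^{4}≡4, (-9)^{8}≡16, (-9)^{16}≡19. Then (-9)^{25} = (-9)^{16+8+1} ≡ 19 × 16 × 70 ≡ 29 mod 79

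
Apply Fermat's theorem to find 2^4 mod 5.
By Fermat's Little Theorem, 2^{4} ≡ 1 mod 5 since 5 is prime and gcd(2, 5) = 1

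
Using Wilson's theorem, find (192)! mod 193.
By Wilson's theorem, (192)! ≡ -1 ≡ 192 (mod 193)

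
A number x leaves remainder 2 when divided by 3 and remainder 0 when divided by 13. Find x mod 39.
M = 3 × 13 = 39. M₁ = 13, y₁ ≡ 1 mod 3. M₂ = 3, y₂ ≡ 9 mod 13. x = 2×13×1 + 0×3×9 ≡ 26 mod 39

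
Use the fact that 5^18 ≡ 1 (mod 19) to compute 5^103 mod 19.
By Fermat: 5^{18} ≡ 1 (mod 19). 103 = 5×18 + 13. So 5^{103} ≡ 5^{13} ≡ 17 (mod 19)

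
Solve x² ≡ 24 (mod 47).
The square roots of 24 mod 47 are 27 and 20. Verify: 27² = 729 ≡ 24 (mod 47)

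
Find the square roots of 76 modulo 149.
The square roots of 76 mod 149 are 15 and 134. Verify: 15² = 225 ≡ 76 mod 149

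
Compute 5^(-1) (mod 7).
Since 7 is prime, by Fermat 5^(-1) ≡ 5^{5} ≡ 3 (mod 7). Verify: 5 × 3 = 15 ≡ 1 (mod 7)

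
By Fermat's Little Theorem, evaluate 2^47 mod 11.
By Fermat: 2^{10} ≡ 1 (mod 11). 47 = 4×10 + 7. So 2^{47} ≡ 2^{7} ≡ 7 (mod 11)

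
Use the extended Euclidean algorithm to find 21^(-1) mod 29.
Extended GCD: 21(-11) + 29(8) = 1. So 21^(-1) ≡ -11 ≡ 18 (mod 29). Verify: 21 × 18 = 378 ≡ 1 (mod 29)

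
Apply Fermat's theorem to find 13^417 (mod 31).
By Fermat: 13^{30} ≡ 1 (mod 31). 417 ≡ 27 (mod 30). So 13^{417} ≡ 13^{27} ≡ 23 (mod 31)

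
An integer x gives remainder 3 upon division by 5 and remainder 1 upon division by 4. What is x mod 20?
M = 5 × 4 = 20. M₁ = 4, y₁ ≡ 4 mod 5. M₂ = 5, y₂ ≡ 1 mod 4. x = 3×4×4 + 1×5×1 ≡ 13 mod 20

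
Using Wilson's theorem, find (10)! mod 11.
By Wilson's theorem, (10)! ≡ -1 ≡ 10 mod 11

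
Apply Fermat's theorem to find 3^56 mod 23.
By Fermat: 3^{22} ≡ 1 mod 23. 56 = 2×22 + 12. So 3^{56} ≡ 3^{12} ≡ 3 mod 23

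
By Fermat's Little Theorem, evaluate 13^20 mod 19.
By Fermat: 13^{18} ≡ 1 mod 19. So 13^{20} = 13^{18} · 13^{2} ≡ 13^{2} ≡ 17 mod 19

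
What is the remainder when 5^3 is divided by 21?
5^{3} = 125 ≡ 20 (mod 21)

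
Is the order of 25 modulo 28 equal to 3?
Powers of 25 mod 28: 25^1≡25, 25^2≡9, 25^3≡1. First k with 25^k≡1 is k=3. Yes, ord_28(25) = 3.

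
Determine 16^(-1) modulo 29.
Since 29 is prime, by Fermat 16^(-1) ≡ 16^{27} ≡ 20 (mod 29). Verify: 16 × 20 = 320 ≡ 1 (mod 29)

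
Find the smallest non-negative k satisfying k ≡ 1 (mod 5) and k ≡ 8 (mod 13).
M = 5 × 13 = 65. M₁ = 13, y₁ ≡ 2 (mod 5). M₂ = 5, y₂ ≡ 8 (mod 13). k = 1×13×2 + 8×5×8 ≡ 21 (mod 65)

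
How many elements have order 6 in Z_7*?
Number of primitive roots mod 7 = φ(p-1) = φ(6) = 2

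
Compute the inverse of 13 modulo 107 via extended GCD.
Extended GCD: 13(33) + 107(-4) = 1. So 13^(-1) ≡ 33 (mod 107). Verify: 13 × 33 = 429 ≡ 1 (mod 107)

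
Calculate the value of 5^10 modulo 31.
By repeated squaring (mod 31): 5^{1}≡5, 5^{2}≡25, 5^{4}≡5, 5^{8}≡25. Then 5^{10} = 5^{8+2} ≡ 25 × 25 ≡ 5 (mod 31)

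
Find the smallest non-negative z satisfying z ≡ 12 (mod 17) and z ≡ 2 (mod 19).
M = 17 × 19 = 323. M₁ = 19, y₁ ≡ 9 (mod 17). M₂ = 17, y₂ ≡ 9 (mod 19). z = 12×19×9 + 2×17×9 ≡ 97 (mod 323)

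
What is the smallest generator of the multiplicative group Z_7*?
g = 3. For each prime q|6: 3^{3}≡6, 3^{2}≡2, none ≡ 1, so ord_7(3) = 6 and 3 is a primitive root.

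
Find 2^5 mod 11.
By repeated squaring mod 11: 2^{1}≡2, 2^{2}≡4, 2^{4}≡5. Then 2^{5} = 2^{4+1} ≡ 5 × 2 ≡ 10 mod 11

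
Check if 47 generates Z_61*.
47^{3} ≡ 1 mod 61 and 3 < 60, so ord_61(47) = 3 ≠ 60 and 47 is not a primitive root.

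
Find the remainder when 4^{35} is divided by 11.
By Fermat: 4^{10} ≡ 1 mod 11. 35 = 3×10 + 5. So 4^{35} ≡ 4^{5} ≡ 1 mod 11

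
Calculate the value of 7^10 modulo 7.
By repeated squaring (mod 7): 7^{1}≡0, 7^{2}≡0, 7^{4}≡0, 7^{8}≡0. Then 7^{10} = 7^{8+2} ≡ 0 × 0 ≡ 0 (mod 7)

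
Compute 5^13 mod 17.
By repeated squaring mod 17: 5^{1}≡5, 5^{2}≡8, 5^{4}≡13, 5^{8}≡16. Then 5^{13} = 5^{8+4+1} ≡ 16 × 13 × 5 ≡ 3 mod 17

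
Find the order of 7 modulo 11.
Powers of 7 mod 11: 7^1≡7, 7^2≡5, 7^3≡2, 7^4≡3, 7^5≡10, 7^6≡4, 7^7≡6, 7^8≡9, 7^9≡8, 7^10≡1. ord_11(7) = 10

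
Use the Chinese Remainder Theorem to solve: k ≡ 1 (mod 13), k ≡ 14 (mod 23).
M = 13 × 23 = 299. M₁ = 23, y₁ ≡ 4 (mod 13). M₂ = 13, y₂ ≡ 16 (mod 23). k = 1×23×4 + 14×13×16 ≡ 14 (mod 299)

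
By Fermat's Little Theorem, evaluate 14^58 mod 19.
By Fermat: 14^{18} ≡ 1 (mod 19). 58 = 3×18 + 4. So 14^{58} ≡ 14^{4} ≡ 17 (mod 19)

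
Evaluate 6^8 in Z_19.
By repeated squaring (mod 19): 6^{1}≡6, 6^{2}≡17, 6^{4}≡4, 6^{8}≡16. So 6^{8} ≡ 16 (mod 19)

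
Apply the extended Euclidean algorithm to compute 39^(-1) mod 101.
Extended GCD: 39(-44) + 101(17) = 1. So 39^(-1) ≡ -44 ≡ 57 (mod 101). Verify: 39 × 57 = 2223 ≡ 1 (mod 101)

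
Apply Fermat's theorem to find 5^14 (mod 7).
By Fermat: 5^{6} ≡ 1 (mod 7). 14 = 2×6 + 2. So 5^{14} ≡ 5^{2} ≡ 4 (mod 7)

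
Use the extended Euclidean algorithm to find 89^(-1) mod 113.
Extended GCD: 89(-33) + 113(26) = 1. So 89^(-1) ≡ -33 ≡ 80 mod 113. Verify: 89 × 80 = 7120 ≡ 1 mod 113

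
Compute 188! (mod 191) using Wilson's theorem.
(190)! = (188)! × (189) × (190) ≡ -1 (mod 191). So (188)! ≡ -1 × [(190)(189)]^(-1) ≡ 95 (mod 191)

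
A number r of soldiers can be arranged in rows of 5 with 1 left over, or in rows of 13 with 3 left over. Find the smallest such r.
M = 5 × 13 = 65. M₁ = 13, y₁ ≡ 2 (mod 5). M₂ = 5, y₂ ≡ 8 (mod 13). r = 1×13×2 + 3×5×8 ≡ 16 (mod 65)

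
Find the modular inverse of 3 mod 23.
Since 23 is prime, by Fermat 3^(-1) ≡ 3^{21} ≡ 8 (mod 23). Verify: 3 × 8 = 24 ≡ 1 (mod 23)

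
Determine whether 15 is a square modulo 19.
By Euler's criterion: 15^{9} ≡ 18 (mod 19). Since this equals -1 (≡ 18), 15 is not a QR.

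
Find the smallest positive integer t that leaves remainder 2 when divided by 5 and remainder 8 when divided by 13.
M = 5 × 13 = 65. M₁ = 13, y₁ ≡ 2 mod 5. M₂ = 5, y₂ ≡ 8 mod 13. t = 2×13×2 + 8×5×8 ≡ 47 mod 65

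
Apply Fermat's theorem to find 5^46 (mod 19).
By Fermat: 5^{18} ≡ 1 (mod 19). 46 = 2×18 + 10. So 5^{46} ≡ 5^{10} ≡ 5 (mod 19)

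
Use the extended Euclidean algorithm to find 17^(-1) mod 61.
Extended GCD: 17(18) + 61(-5) = 1. So 17^(-1) ≡ 18 (mod 61). Verify: 17 × 18 = 306 ≡ 1 (mod 61)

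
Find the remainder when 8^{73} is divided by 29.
By Fermat: 8^{28} ≡ 1 (mod 29). 73 = 2×28 + 17. So 8^{73} ≡ 8^{17} ≡ 10 (mod 29)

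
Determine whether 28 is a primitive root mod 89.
ord_89(28) divides 88. For each prime q|88: 28^{44}≡88, 28^{8}≡39, none ≡ 1. So 28 has order 88 and is a primitive root mod 89.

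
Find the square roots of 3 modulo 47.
The square roots of 3 mod 47 are 12 and 35. Verify: 12² = 144 ≡ 3 mod 47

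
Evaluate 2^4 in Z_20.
2^{4} = 16 ≡ 16 mod 20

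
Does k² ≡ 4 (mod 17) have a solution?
By Euler's criterion: 4^{8} ≡ 1 (mod 17). Since this equals 1, 4 is a QR.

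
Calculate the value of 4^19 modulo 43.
By repeated squaring mod 43: 4^{1}≡4, 4^{2}≡16, 4^{4}≡41, 4^{8}≡4, 4^{16}≡16. Then 4^{19} = 4^{16+2+1} ≡ 16 × 16 × 4 ≡ 35 mod 43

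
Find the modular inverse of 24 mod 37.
Since 37 is prime, by Fermat 24^(-1) ≡ 24^{35} ≡ 17 (mod 37). Verify: 24 × 17 = 408 ≡ 1 (mod 37)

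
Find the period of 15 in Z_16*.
Powers of 15 mod 16: 15^1≡15, 15^2≡1. Order = 2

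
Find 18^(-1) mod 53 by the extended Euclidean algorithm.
Extended GCD: 18(3) + 53(-1) = 1. So 18^(-1) ≡ 3 mod 53. Verify: 18 × 3 = 54 ≡ 1 mod 53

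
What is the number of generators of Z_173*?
Number of primitive roots mod 173 = φ(p-1) = φ(172) = 84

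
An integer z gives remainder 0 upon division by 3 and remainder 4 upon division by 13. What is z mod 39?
M = 3 × 13 = 39. M₁ = 13, y₁ ≡ 1 mod 3. M₂ = 3, y₂ ≡ 9 mod 13. z = 0×13×1 + 4×3×9 ≡ 30 mod 39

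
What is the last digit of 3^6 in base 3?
By repeated squaring (mod 3): 3^{1}≡0, 3^{2}≡0, 3^{4}≡0. Then 3^{6} = 3^{4+2} ≡ 0 × 0 ≡ 0 (mod 3)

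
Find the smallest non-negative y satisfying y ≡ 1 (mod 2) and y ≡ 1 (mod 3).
M = 2 × 3 = 6. M₁ = 3, y₁ ≡ 1 (mod 2). M₂ = 2, y₂ ≡ 2 (mod 3). y = 1×3×1 + 1×2×2 ≡ 1 (mod 6)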